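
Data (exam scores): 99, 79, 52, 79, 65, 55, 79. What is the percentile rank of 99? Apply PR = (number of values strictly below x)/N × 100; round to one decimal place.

N = 7.
Strictly below 99: 6. Equal to 99: 1.
PR = 6/7 × 100 = 85.7

85.7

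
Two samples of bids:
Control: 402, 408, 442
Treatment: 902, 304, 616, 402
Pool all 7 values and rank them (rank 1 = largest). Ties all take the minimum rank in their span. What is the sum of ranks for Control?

Sorted (descending): 902, 616, 442, 408, 402, 402, 304
The 2 values of 402 occupy positions 5–6 → each gets rank 5.
Control values → pooled ranks: 402→5, 408→4, 442→3
Rank sum = 5 + 4 + 3 = 12

12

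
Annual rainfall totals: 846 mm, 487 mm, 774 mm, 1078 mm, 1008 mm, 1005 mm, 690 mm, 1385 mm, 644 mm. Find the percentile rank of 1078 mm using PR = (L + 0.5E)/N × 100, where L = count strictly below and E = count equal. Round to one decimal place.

N = 9.
Strictly below 1078: 7. Equal to 1078: 1.
PR = (7 + 0.5·1)/9 × 100 = 83.3

83.3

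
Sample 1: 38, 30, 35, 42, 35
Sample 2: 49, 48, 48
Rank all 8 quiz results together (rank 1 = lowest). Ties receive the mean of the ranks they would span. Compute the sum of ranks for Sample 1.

15

Sorted (ascending): 30, 35, 35, 38, 42, 48, 48, 49
The 2 values of 35 occupy positions 2–3 → average rank (2+3)/2 = 2.5.
The 2 values of 48 occupy positions 6–7 → average rank (6+7)/2 = 6.5.
Sample 1 values → pooled ranks: 38→4, 30→1, 35→2.5, 42→5, 35→2.5
Rank sum = 4 + 1 + 2.5 + 5 + 2.5 = 15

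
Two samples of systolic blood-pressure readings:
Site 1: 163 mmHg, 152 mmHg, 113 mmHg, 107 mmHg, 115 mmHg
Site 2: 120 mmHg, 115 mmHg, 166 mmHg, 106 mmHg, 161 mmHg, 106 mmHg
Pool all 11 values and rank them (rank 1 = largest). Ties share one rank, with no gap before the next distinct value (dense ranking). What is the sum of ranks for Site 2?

Sorted (descending): 166, 163, 161, 152, 120, 115, 115, 113, 107, 106, 106
The 2 values of 115 share dense rank 6.
The 2 values of 106 share dense rank 9.
Remaining distinct values take the next consecutive integers.
Site 2 values → pooled ranks: 120→5, 115→6, 166→1, 106→9, 161→3, 106→9
Rank sum = 5 + 6 + 1 + 9 + 3 + 9 = 33

33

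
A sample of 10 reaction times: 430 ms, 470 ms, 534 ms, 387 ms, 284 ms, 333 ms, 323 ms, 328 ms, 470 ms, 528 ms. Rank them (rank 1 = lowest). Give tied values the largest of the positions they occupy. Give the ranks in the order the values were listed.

6, 8, 10, 5, 1, 4, 2, 3, 8, 9

Sorted (ascending): 284, 323, 328, 333, 387, 430, 470, 470, 528, 534
The 2 values of 470 occupy positions 7–8 → each gets rank 8.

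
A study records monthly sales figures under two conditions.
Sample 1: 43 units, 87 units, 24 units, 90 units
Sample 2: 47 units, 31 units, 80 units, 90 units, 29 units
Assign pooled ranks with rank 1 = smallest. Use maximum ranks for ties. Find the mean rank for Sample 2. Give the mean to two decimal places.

5.00

Sorted (ascending): 24, 29, 31, 43, 47, 80, 87, 90, 90
The 2 values of 90 occupy positions 8–9 → each gets rank 9.
Sample 2 values → pooled ranks: 47→5, 31→3, 80→6, 90→9, 29→2
Mean rank = (5 + 3 + 6 + 9 + 2) / 5 = 5.00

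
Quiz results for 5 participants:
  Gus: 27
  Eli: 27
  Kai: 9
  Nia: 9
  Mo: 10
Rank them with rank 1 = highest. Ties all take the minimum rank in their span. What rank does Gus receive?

Sorted (descending): 27, 27, 10, 9, 9
The 2 values of 27 occupy positions 1–2 → each gets rank 1.
The 2 values of 9 occupy positions 4–5 → each gets rank 4.
Gus has value 27 → rank 1.

1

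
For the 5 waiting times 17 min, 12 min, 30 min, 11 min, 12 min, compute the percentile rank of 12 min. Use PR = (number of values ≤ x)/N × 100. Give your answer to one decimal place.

60.0

N = 5.
Strictly below 12: 1. Equal to 12: 2.
PR = 3/5 × 100 = 60.0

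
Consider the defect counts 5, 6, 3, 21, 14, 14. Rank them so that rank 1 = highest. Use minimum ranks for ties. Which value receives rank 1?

Sorted (descending): 21, 14, 14, 6, 5, 3
The 2 values of 14 occupy positions 2–3 → each gets rank 2.
Rank 1 → value 21.

21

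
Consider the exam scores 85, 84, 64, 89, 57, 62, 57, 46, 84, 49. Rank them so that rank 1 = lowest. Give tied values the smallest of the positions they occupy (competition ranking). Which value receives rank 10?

Sorted (ascending): 46, 49, 57, 57, 62, 64, 84, 84, 85, 89
The 2 values of 57 occupy positions 3–4 → each gets rank 3.
The 2 values of 84 occupy positions 7–8 → each gets rank 7.
Rank 10 → value 89.

89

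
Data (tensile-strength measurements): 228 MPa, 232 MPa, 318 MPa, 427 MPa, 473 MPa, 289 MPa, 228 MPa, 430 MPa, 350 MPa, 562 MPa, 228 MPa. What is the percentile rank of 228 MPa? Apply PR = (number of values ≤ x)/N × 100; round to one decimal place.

27.3

N = 11.
Strictly below 228: 0. Equal to 228: 3.
PR = 3/11 × 100 = 27.3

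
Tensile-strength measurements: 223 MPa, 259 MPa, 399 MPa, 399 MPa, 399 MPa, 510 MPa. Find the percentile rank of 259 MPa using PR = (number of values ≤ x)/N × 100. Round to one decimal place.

33.3

N = 6.
Strictly below 259: 1. Equal to 259: 1.
PR = 2/6 × 100 = 33.3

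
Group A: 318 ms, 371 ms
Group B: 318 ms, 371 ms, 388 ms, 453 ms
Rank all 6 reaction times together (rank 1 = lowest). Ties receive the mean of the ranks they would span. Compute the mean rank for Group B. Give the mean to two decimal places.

4.00

Sorted (ascending): 318, 318, 371, 371, 388, 453
The 2 values of 318 occupy positions 1–2 → average rank (1+2)/2 = 1.5.
The 2 values of 371 occupy positions 3–4 → average rank (3+4)/2 = 3.5.
Group B values → pooled ranks: 318→1.5, 371→3.5, 388→5, 453→6
Mean rank = (1.5 + 3.5 + 5 + 6) / 4 = 4.00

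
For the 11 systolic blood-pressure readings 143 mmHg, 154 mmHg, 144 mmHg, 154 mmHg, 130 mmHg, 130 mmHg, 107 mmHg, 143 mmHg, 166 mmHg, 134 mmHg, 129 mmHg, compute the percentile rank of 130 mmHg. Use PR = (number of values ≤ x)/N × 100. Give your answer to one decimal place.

36.4

N = 11.
Strictly below 130: 2. Equal to 130: 2.
PR = 4/11 × 100 = 36.4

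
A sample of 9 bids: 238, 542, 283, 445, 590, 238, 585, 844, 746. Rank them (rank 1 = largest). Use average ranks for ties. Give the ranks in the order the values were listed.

8.5, 5, 7, 6, 3, 8.5, 4, 1, 2

Sorted (descending): 844, 746, 590, 585, 542, 445, 283, 238, 238
The 2 values of 238 occupy positions 8–9 → average rank (8+9)/2 = 8.5.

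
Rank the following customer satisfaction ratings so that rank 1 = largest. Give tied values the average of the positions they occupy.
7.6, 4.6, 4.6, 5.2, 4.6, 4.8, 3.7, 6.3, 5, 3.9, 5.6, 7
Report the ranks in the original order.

1, 9, 9, 5, 9, 7, 12, 3, 6, 11, 4, 2

Sorted (descending): 7.6, 7, 6.3, 5.6, 5.2, 5, 4.8, 4.6, 4.6, 4.6, 3.9, 3.7
The 3 values of 4.6 occupy positions 8–10 → average rank 9.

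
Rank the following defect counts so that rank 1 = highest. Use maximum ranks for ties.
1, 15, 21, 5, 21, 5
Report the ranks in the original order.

Sorted (descending): 21, 21, 15, 5, 5, 1
The 2 values of 21 occupy positions 1–2 → each gets rank 2.
The 2 values of 5 occupy positions 4–5 → each gets rank 5.

6, 3, 2, 5, 2, 5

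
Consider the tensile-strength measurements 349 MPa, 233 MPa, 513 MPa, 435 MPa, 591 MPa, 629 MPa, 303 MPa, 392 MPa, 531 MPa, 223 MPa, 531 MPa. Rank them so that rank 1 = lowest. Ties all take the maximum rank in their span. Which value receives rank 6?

435

Sorted (ascending): 223, 233, 303, 349, 392, 435, 513, 531, 531, 591, 629
The 2 values of 531 occupy positions 8–9 → each gets rank 9.
Rank 6 → value 435.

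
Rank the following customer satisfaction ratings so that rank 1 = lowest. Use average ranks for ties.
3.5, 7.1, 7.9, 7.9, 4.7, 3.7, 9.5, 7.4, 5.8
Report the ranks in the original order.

1, 5, 7.5, 7.5, 3, 2, 9, 6, 4

Sorted (ascending): 3.5, 3.7, 4.7, 5.8, 7.1, 7.4, 7.9, 7.9, 9.5
The 2 values of 7.9 occupy positions 7–8 → average rank (7+8)/2 = 7.5.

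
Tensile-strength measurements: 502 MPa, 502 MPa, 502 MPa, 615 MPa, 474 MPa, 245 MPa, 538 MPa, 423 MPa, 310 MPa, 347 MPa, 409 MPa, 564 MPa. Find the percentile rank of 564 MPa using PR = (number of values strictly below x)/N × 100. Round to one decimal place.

N = 12.
Strictly below 564: 10. Equal to 564: 1.
PR = 10/12 × 100 = 83.3

83.3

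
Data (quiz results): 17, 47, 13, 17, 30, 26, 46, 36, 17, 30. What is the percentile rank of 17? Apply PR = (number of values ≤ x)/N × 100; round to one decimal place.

N = 10.
Strictly below 17: 1. Equal to 17: 3.
PR = 4/10 × 100 = 40.0

40.0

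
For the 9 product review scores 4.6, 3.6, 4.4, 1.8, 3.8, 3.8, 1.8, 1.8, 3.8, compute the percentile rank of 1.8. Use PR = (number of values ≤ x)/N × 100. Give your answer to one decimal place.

N = 9.
Strictly below 1.8: 0. Equal to 1.8: 3.
PR = 3/9 × 100 = 33.3

33.3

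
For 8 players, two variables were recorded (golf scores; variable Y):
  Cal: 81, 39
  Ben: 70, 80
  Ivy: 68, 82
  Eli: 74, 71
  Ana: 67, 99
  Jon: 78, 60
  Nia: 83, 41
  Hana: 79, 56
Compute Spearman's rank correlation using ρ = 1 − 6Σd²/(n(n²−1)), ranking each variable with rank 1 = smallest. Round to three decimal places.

Ranks of variable 1: 7, 3, 2, 4, 1, 5, 8, 6
Ranks of variable 2: 1, 6, 7, 5, 8, 4, 2, 3
d = r₁ − r₂: 6, -3, -5, -1, -7, 1, 6, 3
d²: 36, 9, 25, 1, 49, 1, 36, 9; Σd² = 166
ρ = 1 − 6·166/(8·63) = 1 − 996/504 = -0.976

-0.976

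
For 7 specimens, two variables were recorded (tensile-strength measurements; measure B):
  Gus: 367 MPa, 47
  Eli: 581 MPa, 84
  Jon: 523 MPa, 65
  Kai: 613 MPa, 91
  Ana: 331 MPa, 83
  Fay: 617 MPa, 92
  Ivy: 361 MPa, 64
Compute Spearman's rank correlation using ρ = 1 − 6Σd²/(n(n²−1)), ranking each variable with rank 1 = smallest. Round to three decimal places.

0.750

Ranks of variable 1: 3, 5, 4, 6, 1, 7, 2
Ranks of variable 2: 1, 5, 3, 6, 4, 7, 2
d = r₁ − r₂: 2, 0, 1, 0, -3, 0, 0
d²: 4, 0, 1, 0, 9, 0, 0; Σd² = 14
ρ = 1 − 6·14/(7·48) = 1 − 84/336 = 0.750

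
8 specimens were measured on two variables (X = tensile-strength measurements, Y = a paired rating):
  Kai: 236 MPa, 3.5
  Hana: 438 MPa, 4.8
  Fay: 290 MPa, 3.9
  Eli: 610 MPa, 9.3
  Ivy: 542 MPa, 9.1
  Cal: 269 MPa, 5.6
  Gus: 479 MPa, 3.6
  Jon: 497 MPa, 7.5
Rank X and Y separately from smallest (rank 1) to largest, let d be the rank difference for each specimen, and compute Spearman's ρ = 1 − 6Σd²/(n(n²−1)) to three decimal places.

0.786

Ranks of variable 1: 1, 4, 3, 8, 7, 2, 5, 6
Ranks of variable 2: 1, 4, 3, 8, 7, 5, 2, 6
d = r₁ − r₂: 0, 0, 0, 0, 0, -3, 3, 0
d²: 0, 0, 0, 0, 0, 9, 9, 0; Σd² = 18
ρ = 1 − 6·18/(8·63) = 1 − 108/504 = 0.786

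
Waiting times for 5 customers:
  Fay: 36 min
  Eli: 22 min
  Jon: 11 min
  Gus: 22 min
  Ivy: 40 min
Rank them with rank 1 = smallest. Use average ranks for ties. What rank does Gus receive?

Sorted (ascending): 11, 22, 22, 36, 40
The 2 values of 22 occupy positions 2–3 → average rank (2+3)/2 = 2.5.
Gus has value 22 min → rank 2.5.

2.5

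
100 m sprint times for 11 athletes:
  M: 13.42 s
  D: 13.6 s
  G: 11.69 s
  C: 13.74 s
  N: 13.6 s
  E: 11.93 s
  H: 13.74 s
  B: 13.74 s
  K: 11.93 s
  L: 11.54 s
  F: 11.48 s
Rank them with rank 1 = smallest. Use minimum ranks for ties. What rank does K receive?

4

Sorted (ascending): 11.48, 11.54, 11.69, 11.93, 11.93, 13.42, 13.6, 13.6, 13.74, 13.74, 13.74
The 2 values of 11.93 occupy positions 4–5 → each gets rank 4.
The 2 values of 13.6 occupy positions 7–8 → each gets rank 7.
The 3 values of 13.74 occupy positions 9–11 → each gets rank 9.
K has value 11.93 s → rank 4.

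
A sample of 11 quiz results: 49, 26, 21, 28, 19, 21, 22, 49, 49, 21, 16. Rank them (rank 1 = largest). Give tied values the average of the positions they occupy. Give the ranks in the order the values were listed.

2, 5, 8, 4, 10, 8, 6, 2, 2, 8, 11

Sorted (descending): 49, 49, 49, 28, 26, 22, 21, 21, 21, 19, 16
The 3 values of 49 occupy positions 1–3 → average rank 2.
The 3 values of 21 occupy positions 7–9 → average rank 8.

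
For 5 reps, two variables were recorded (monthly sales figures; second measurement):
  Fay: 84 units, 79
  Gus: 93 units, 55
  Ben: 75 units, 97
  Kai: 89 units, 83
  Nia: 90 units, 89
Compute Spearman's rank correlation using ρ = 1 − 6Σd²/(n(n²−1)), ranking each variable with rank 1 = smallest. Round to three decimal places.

Ranks of variable 1: 2, 5, 1, 3, 4
Ranks of variable 2: 2, 1, 5, 3, 4
d = r₁ − r₂: 0, 4, -4, 0, 0
d²: 0, 16, 16, 0, 0; Σd² = 32
ρ = 1 − 6·32/(5·24) = 1 − 192/120 = -0.600

-0.600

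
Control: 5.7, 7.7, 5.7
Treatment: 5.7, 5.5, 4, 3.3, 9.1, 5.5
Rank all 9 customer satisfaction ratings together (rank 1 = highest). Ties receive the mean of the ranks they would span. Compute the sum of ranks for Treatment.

35

Sorted (descending): 9.1, 7.7, 5.7, 5.7, 5.7, 5.5, 5.5, 4, 3.3
The 3 values of 5.7 occupy positions 3–5 → average rank 4.
The 2 values of 5.5 occupy positions 6–7 → average rank (6+7)/2 = 6.5.
Treatment values → pooled ranks: 5.7→4, 5.5→6.5, 4→8, 3.3→9, 9.1→1, 5.5→6.5
Rank sum = 4 + 6.5 + 8 + 9 + 1 + 6.5 = 35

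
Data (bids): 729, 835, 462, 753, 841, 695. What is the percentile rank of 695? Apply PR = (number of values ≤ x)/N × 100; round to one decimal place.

33.3

N = 6.
Strictly below 695: 1. Equal to 695: 1.
PR = 2/6 × 100 = 33.3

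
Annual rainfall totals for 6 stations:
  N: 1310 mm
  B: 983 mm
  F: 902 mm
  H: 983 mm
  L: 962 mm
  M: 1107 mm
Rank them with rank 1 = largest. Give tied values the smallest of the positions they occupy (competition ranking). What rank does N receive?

1

Sorted (descending): 1310, 1107, 983, 983, 962, 902
The 2 values of 983 occupy positions 3–4 → each gets rank 3.
N has value 1310 mm → rank 1.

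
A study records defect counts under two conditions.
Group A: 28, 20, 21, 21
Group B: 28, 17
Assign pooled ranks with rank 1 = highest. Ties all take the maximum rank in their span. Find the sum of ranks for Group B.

8

Sorted (descending): 28, 28, 21, 21, 20, 17
The 2 values of 28 occupy positions 1–2 → each gets rank 2.
The 2 values of 21 occupy positions 3–4 → each gets rank 4.
Group B values → pooled ranks: 28→2, 17→6
Rank sum = 2 + 6 = 8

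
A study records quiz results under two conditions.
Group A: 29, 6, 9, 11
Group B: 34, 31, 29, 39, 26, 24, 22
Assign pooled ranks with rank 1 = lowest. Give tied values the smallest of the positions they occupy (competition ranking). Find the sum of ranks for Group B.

Sorted (ascending): 6, 9, 11, 22, 24, 26, 29, 29, 31, 34, 39
The 2 values of 29 occupy positions 7–8 → each gets rank 7.
Group B values → pooled ranks: 34→10, 31→9, 29→7, 39→11, 26→6, 24→5, 22→4
Rank sum = 10 + 9 + 7 + 11 + 6 + 5 + 4 = 52

52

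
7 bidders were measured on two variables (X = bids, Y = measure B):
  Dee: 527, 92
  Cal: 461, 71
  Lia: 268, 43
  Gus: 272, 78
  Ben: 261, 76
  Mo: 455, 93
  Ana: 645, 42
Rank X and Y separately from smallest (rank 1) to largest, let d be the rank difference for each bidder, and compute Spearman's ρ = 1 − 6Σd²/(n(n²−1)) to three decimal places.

Ranks of variable 1: 6, 5, 2, 3, 1, 4, 7
Ranks of variable 2: 6, 3, 2, 5, 4, 7, 1
d = r₁ − r₂: 0, 2, 0, -2, -3, -3, 6
d²: 0, 4, 0, 4, 9, 9, 36; Σd² = 62
ρ = 1 − 6·62/(7·48) = 1 − 372/336 = -0.107

-0.107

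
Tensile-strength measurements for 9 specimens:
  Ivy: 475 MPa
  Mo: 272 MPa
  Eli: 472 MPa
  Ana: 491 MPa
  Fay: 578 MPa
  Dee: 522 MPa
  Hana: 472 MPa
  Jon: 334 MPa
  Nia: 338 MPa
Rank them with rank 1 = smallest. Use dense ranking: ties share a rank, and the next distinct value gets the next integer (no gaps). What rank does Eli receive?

Sorted (ascending): 272, 334, 338, 472, 472, 475, 491, 522, 578
The 2 values of 472 share dense rank 4.
Remaining distinct values take the next consecutive integers.
Eli has value 472 MPa → rank 4.

4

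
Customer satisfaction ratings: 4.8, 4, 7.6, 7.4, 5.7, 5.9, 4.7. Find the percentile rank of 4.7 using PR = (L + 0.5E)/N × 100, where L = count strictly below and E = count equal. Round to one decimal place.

21.4

N = 7.
Strictly below 4.7: 1. Equal to 4.7: 1.
PR = (1 + 0.5·1)/7 × 100 = 21.4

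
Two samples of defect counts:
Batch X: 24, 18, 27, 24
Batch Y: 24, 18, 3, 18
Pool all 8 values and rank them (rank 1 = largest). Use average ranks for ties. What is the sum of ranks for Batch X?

Sorted (descending): 27, 24, 24, 24, 18, 18, 18, 3
The 3 values of 24 occupy positions 2–4 → average rank 3.
The 3 values of 18 occupy positions 5–7 → average rank 6.
Batch X values → pooled ranks: 24→3, 18→6, 27→1, 24→3
Rank sum = 3 + 6 + 1 + 3 = 13

13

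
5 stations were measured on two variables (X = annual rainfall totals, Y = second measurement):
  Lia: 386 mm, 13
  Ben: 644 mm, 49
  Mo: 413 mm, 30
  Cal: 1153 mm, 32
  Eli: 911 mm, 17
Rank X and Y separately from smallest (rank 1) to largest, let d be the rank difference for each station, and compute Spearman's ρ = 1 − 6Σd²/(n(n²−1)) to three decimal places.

Ranks of variable 1: 1, 3, 2, 5, 4
Ranks of variable 2: 1, 5, 3, 4, 2
d = r₁ − r₂: 0, -2, -1, 1, 2
d²: 0, 4, 1, 1, 4; Σd² = 10
ρ = 1 − 6·10/(5·24) = 1 − 60/120 = 0.500

0.500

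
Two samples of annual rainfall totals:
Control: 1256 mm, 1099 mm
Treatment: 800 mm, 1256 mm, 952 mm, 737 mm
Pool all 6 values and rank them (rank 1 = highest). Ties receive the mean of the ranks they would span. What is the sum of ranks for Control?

4.5

Sorted (descending): 1256, 1256, 1099, 952, 800, 737
The 2 values of 1256 occupy positions 1–2 → average rank (1+2)/2 = 1.5.
Control values → pooled ranks: 1256→1.5, 1099→3
Rank sum = 1.5 + 3 = 4.5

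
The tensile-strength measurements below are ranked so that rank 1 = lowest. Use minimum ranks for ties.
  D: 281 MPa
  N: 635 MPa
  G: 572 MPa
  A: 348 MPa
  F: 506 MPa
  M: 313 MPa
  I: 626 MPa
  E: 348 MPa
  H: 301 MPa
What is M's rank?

3

Sorted (ascending): 281, 301, 313, 348, 348, 506, 572, 626, 635
The 2 values of 348 occupy positions 4–5 → each gets rank 4.
M has value 313 MPa → rank 3.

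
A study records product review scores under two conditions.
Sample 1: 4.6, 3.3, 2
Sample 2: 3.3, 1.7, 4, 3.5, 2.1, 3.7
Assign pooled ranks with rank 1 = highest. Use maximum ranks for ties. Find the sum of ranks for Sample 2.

31

Sorted (descending): 4.6, 4, 3.7, 3.5, 3.3, 3.3, 2.1, 2, 1.7
The 2 values of 3.3 occupy positions 5–6 → each gets rank 6.
Sample 2 values → pooled ranks: 3.3→6, 1.7→9, 4→2, 3.5→4, 2.1→7, 3.7→3
Rank sum = 6 + 9 + 2 + 4 + 7 + 3 = 31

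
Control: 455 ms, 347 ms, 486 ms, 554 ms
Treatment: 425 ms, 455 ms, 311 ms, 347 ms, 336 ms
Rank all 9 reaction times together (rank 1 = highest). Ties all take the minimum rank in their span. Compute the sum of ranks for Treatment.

31

Sorted (descending): 554, 486, 455, 455, 425, 347, 347, 336, 311
The 2 values of 455 occupy positions 3–4 → each gets rank 3.
The 2 values of 347 occupy positions 6–7 → each gets rank 6.
Treatment values → pooled ranks: 425→5, 455→3, 311→9, 347→6, 336→8
Rank sum = 5 + 3 + 9 + 6 + 8 = 31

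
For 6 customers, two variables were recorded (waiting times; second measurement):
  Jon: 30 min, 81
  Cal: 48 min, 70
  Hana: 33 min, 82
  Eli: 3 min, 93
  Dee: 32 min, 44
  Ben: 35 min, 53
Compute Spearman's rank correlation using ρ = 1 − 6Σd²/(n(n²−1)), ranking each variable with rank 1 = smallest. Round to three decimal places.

Ranks of variable 1: 2, 6, 4, 1, 3, 5
Ranks of variable 2: 4, 3, 5, 6, 1, 2
d = r₁ − r₂: -2, 3, -1, -5, 2, 3
d²: 4, 9, 1, 25, 4, 9; Σd² = 52
ρ = 1 − 6·52/(6·35) = 1 − 312/210 = -0.486

-0.486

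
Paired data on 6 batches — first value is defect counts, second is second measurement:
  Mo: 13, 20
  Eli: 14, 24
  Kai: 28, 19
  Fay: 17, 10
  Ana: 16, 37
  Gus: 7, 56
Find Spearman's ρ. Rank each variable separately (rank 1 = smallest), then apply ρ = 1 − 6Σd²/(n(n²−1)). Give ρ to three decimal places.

-0.714

Ranks of variable 1: 2, 3, 6, 5, 4, 1
Ranks of variable 2: 3, 4, 2, 1, 5, 6
d = r₁ − r₂: -1, -1, 4, 4, -1, -5
d²: 1, 1, 16, 16, 1, 25; Σd² = 60
ρ = 1 − 6·60/(6·35) = 1 − 360/210 = -0.714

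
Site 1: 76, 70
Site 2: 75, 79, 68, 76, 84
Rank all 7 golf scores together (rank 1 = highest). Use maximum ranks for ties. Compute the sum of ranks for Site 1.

10

Sorted (descending): 84, 79, 76, 76, 75, 70, 68
The 2 values of 76 occupy positions 3–4 → each gets rank 4.
Site 1 values → pooled ranks: 76→4, 70→6
Rank sum = 4 + 6 = 10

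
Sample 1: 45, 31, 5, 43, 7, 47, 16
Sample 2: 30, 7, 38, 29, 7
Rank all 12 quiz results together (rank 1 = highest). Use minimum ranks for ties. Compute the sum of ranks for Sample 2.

Sorted (descending): 47, 45, 43, 38, 31, 30, 29, 16, 7, 7, 7, 5
The 3 values of 7 occupy positions 9–11 → each gets rank 9.
Sample 2 values → pooled ranks: 30→6, 7→9, 38→4, 29→7, 7→9
Rank sum = 6 + 9 + 4 + 7 + 9 = 35

35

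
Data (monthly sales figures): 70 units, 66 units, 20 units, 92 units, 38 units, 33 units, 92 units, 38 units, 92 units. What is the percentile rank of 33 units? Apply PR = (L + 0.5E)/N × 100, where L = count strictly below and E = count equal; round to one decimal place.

16.7

N = 9.
Strictly below 33: 1. Equal to 33: 1.
PR = (1 + 0.5·1)/9 × 100 = 16.7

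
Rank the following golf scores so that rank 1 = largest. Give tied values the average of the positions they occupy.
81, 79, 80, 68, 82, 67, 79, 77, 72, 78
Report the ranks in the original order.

2, 4.5, 3, 9, 1, 10, 4.5, 7, 8, 6

Sorted (descending): 82, 81, 80, 79, 79, 78, 77, 72, 68, 67
The 2 values of 79 occupy positions 4–5 → average rank (4+5)/2 = 4.5.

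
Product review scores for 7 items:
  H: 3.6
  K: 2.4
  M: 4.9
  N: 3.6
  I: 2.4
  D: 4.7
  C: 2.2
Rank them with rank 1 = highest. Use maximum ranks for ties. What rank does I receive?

6

Sorted (descending): 4.9, 4.7, 3.6, 3.6, 2.4, 2.4, 2.2
The 2 values of 3.6 occupy positions 3–4 → each gets rank 4.
The 2 values of 2.4 occupy positions 5–6 → each gets rank 6.
I has value 2.4 → rank 6.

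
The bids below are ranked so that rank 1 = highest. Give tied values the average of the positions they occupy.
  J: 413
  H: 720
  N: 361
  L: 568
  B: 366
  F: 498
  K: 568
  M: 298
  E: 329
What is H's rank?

Sorted (descending): 720, 568, 568, 498, 413, 366, 361, 329, 298
The 2 values of 568 occupy positions 2–3 → average rank (2+3)/2 = 2.5.
H has value 720 → rank 1.

1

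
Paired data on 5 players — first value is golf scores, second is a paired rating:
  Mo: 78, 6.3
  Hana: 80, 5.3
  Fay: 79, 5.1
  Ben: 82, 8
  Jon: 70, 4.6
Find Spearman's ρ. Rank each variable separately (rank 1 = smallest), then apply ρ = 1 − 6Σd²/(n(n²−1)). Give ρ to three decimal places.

Ranks of variable 1: 2, 4, 3, 5, 1
Ranks of variable 2: 4, 3, 2, 5, 1
d = r₁ − r₂: -2, 1, 1, 0, 0
d²: 4, 1, 1, 0, 0; Σd² = 6
ρ = 1 − 6·6/(5·24) = 1 − 36/120 = 0.700

0.700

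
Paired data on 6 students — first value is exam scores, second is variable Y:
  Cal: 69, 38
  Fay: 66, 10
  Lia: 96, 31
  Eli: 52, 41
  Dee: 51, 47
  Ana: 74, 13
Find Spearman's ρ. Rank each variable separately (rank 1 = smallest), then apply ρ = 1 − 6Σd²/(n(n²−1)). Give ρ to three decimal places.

Ranks of variable 1: 4, 3, 6, 2, 1, 5
Ranks of variable 2: 4, 1, 3, 5, 6, 2
d = r₁ − r₂: 0, 2, 3, -3, -5, 3
d²: 0, 4, 9, 9, 25, 9; Σd² = 56
ρ = 1 − 6·56/(6·35) = 1 − 336/210 = -0.600

-0.600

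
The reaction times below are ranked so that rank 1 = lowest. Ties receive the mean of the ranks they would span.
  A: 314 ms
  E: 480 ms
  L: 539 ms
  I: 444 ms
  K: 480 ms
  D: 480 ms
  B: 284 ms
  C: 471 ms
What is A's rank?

Sorted (ascending): 284, 314, 444, 471, 480, 480, 480, 539
The 3 values of 480 occupy positions 5–7 → average rank 6.
A has value 314 ms → rank 2.

2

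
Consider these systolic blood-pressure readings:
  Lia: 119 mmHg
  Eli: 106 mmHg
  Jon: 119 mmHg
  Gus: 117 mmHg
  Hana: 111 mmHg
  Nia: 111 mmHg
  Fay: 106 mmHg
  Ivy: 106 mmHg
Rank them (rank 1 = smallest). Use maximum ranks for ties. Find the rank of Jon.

8

Sorted (ascending): 106, 106, 106, 111, 111, 117, 119, 119
The 3 values of 106 occupy positions 1–3 → each gets rank 3.
The 2 values of 111 occupy positions 4–5 → each gets rank 5.
The 2 values of 119 occupy positions 7–8 → each gets rank 8.
Jon has value 119 mmHg → rank 8.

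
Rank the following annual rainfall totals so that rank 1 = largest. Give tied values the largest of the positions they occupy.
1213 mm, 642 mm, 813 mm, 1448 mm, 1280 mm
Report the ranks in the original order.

Sorted (descending): 1448, 1280, 1213, 813, 642
No ties — each value takes its position as its rank.

3, 5, 4, 1, 2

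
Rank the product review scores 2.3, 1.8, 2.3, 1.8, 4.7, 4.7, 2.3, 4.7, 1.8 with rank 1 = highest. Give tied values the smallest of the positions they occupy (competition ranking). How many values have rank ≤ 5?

Sorted (descending): 4.7, 4.7, 4.7, 2.3, 2.3, 2.3, 1.8, 1.8, 1.8
The 3 values of 4.7 occupy positions 1–3 → each gets rank 1.
The 3 values of 2.3 occupy positions 4–6 → each gets rank 4.
The 3 values of 1.8 occupy positions 7–9 → each gets rank 7.
Ranks ≤ 5: {1, 1, 1, 4, 4, 4} → 6 values.

6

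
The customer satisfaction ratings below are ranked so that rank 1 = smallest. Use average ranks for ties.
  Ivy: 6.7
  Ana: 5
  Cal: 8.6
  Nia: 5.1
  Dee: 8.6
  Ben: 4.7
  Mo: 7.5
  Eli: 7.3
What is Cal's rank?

7.5

Sorted (ascending): 4.7, 5, 5.1, 6.7, 7.3, 7.5, 8.6, 8.6
The 2 values of 8.6 occupy positions 7–8 → average rank (7+8)/2 = 7.5.
Cal has value 8.6 → rank 7.5.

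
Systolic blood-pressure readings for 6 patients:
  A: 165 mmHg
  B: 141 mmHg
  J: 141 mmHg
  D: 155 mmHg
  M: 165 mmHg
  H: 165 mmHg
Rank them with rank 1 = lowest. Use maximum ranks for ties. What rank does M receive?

6

Sorted (ascending): 141, 141, 155, 165, 165, 165
The 2 values of 141 occupy positions 1–2 → each gets rank 2.
The 3 values of 165 occupy positions 4–6 → each gets rank 6.
M has value 165 mmHg → rank 6.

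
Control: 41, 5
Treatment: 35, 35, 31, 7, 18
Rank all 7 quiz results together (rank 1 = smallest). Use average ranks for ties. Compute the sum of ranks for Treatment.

20

Sorted (ascending): 5, 7, 18, 31, 35, 35, 41
The 2 values of 35 occupy positions 5–6 → average rank (5+6)/2 = 5.5.
Treatment values → pooled ranks: 35→5.5, 35→5.5, 31→4, 7→2, 18→3
Rank sum = 5.5 + 5.5 + 4 + 2 + 3 = 20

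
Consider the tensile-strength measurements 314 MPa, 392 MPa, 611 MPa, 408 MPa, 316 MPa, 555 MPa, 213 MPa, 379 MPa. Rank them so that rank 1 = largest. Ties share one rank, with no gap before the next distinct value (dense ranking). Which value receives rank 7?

Sorted (descending): 611, 555, 408, 392, 379, 316, 314, 213
No ties — each value takes its position as its rank.
Rank 7 → value 314.

314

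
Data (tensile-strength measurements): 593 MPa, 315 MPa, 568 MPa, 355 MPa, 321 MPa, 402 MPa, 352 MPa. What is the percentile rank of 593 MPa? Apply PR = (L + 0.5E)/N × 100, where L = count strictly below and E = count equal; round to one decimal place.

N = 7.
Strictly below 593: 6. Equal to 593: 1.
PR = (6 + 0.5·1)/7 × 100 = 92.9

92.9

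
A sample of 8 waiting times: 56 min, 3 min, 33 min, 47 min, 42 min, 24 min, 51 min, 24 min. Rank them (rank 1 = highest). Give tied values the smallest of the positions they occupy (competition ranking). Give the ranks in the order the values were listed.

Sorted (descending): 56, 51, 47, 42, 33, 24, 24, 3
The 2 values of 24 occupy positions 6–7 → each gets rank 6.

1, 8, 5, 3, 4, 6, 2, 6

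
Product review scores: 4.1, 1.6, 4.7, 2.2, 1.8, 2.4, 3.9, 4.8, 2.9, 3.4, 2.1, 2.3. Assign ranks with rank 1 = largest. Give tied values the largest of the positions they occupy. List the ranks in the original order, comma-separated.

Sorted (descending): 4.8, 4.7, 4.1, 3.9, 3.4, 2.9, 2.4, 2.3, 2.2, 2.1, 1.8, 1.6
No ties — each value takes its position as its rank.

3, 12, 2, 9, 11, 7, 4, 1, 6, 5, 10, 8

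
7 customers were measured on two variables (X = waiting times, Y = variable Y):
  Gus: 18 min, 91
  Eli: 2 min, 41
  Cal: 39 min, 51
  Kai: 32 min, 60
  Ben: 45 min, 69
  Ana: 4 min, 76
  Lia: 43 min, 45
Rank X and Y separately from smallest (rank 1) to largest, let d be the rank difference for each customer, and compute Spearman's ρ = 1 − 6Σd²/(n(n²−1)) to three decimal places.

0.000

Ranks of variable 1: 3, 1, 5, 4, 7, 2, 6
Ranks of variable 2: 7, 1, 3, 4, 5, 6, 2
d = r₁ − r₂: -4, 0, 2, 0, 2, -4, 4
d²: 16, 0, 4, 0, 4, 16, 16; Σd² = 56
ρ = 1 − 6·56/(7·48) = 1 − 336/336 = 0.000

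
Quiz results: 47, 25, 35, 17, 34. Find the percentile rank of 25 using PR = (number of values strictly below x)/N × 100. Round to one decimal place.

N = 5.
Strictly below 25: 1. Equal to 25: 1.
PR = 1/5 × 100 = 20.0

20.0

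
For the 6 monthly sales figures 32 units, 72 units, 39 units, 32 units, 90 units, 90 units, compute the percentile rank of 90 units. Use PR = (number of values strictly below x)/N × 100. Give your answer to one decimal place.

66.7

N = 6.
Strictly below 90: 4. Equal to 90: 2.
PR = 4/6 × 100 = 66.7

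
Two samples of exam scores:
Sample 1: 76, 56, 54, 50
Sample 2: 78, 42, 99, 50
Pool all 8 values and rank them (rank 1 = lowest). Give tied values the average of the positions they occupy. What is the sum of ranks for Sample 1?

Sorted (ascending): 42, 50, 50, 54, 56, 76, 78, 99
The 2 values of 50 occupy positions 2–3 → average rank (2+3)/2 = 2.5.
Sample 1 values → pooled ranks: 76→6, 56→5, 54→4, 50→2.5
Rank sum = 6 + 5 + 4 + 2.5 = 17.5

17.5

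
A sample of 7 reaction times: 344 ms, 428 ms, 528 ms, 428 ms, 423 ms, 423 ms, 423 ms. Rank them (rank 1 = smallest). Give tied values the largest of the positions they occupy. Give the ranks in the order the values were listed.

1, 6, 7, 6, 4, 4, 4

Sorted (ascending): 344, 423, 423, 423, 428, 428, 528
The 3 values of 423 occupy positions 2–4 → each gets rank 4.
The 2 values of 428 occupy positions 5–6 → each gets rank 6.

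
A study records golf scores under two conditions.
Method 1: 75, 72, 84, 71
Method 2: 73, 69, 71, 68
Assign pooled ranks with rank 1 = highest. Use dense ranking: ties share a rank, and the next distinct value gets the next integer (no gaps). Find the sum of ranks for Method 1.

Sorted (descending): 84, 75, 73, 72, 71, 71, 69, 68
The 2 values of 71 share dense rank 5.
Remaining distinct values take the next consecutive integers.
Method 1 values → pooled ranks: 75→2, 72→4, 84→1, 71→5
Rank sum = 2 + 4 + 1 + 5 = 12

12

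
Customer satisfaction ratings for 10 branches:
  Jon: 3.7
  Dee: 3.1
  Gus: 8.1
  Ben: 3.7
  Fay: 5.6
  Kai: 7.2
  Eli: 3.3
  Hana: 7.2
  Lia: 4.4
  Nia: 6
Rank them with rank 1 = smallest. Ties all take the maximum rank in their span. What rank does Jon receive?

4

Sorted (ascending): 3.1, 3.3, 3.7, 3.7, 4.4, 5.6, 6, 7.2, 7.2, 8.1
The 2 values of 3.7 occupy positions 3–4 → each gets rank 4.
The 2 values of 7.2 occupy positions 8–9 → each gets rank 9.
Jon has value 3.7 → rank 4.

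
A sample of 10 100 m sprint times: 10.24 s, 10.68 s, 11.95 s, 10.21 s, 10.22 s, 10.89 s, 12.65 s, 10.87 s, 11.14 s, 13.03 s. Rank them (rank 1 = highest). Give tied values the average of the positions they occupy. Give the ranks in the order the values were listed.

Sorted (descending): 13.03, 12.65, 11.95, 11.14, 10.89, 10.87, 10.68, 10.24, 10.22, 10.21
No ties — each value takes its position as its rank.

8, 7, 3, 10, 9, 5, 2, 6, 4, 1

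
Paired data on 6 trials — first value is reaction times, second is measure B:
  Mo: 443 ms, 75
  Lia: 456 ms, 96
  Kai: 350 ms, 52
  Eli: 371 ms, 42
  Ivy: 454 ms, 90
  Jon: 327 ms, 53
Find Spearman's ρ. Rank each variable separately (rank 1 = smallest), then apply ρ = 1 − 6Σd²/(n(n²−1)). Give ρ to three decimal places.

Ranks of variable 1: 4, 6, 2, 3, 5, 1
Ranks of variable 2: 4, 6, 2, 1, 5, 3
d = r₁ − r₂: 0, 0, 0, 2, 0, -2
d²: 0, 0, 0, 4, 0, 4; Σd² = 8
ρ = 1 − 6·8/(6·35) = 1 − 48/210 = 0.771

0.771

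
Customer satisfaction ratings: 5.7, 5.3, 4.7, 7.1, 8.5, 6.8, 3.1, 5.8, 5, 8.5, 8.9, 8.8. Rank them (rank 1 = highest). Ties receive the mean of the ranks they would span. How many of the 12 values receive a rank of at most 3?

Sorted (descending): 8.9, 8.8, 8.5, 8.5, 7.1, 6.8, 5.8, 5.7, 5.3, 5, 4.7, 3.1
The 2 values of 8.5 occupy positions 3–4 → average rank (3+4)/2 = 3.5.
Ranks ≤ 3: {1, 2} → 2 values.

2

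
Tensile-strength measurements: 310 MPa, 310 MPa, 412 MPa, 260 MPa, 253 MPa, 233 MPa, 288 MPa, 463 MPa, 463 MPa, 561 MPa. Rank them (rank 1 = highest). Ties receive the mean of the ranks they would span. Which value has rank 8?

260

Sorted (descending): 561, 463, 463, 412, 310, 310, 288, 260, 253, 233
The 2 values of 463 occupy positions 2–3 → average rank (2+3)/2 = 2.5.
The 2 values of 310 occupy positions 5–6 → average rank (5+6)/2 = 5.5.
Rank 8 → value 260.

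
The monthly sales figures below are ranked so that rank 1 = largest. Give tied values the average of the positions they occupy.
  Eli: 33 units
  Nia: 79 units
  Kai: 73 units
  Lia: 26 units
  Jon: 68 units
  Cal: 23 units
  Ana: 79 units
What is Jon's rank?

4

Sorted (descending): 79, 79, 73, 68, 33, 26, 23
The 2 values of 79 occupy positions 1–2 → average rank (1+2)/2 = 1.5.
Jon has value 68 units → rank 4.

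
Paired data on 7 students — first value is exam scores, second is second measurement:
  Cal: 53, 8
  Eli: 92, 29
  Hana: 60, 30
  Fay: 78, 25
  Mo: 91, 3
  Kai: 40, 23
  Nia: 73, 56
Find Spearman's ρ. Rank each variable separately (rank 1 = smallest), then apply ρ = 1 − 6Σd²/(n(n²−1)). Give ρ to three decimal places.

0.071

Ranks of variable 1: 2, 7, 3, 5, 6, 1, 4
Ranks of variable 2: 2, 5, 6, 4, 1, 3, 7
d = r₁ − r₂: 0, 2, -3, 1, 5, -2, -3
d²: 0, 4, 9, 1, 25, 4, 9; Σd² = 52
ρ = 1 − 6·52/(7·48) = 1 − 312/336 = 0.071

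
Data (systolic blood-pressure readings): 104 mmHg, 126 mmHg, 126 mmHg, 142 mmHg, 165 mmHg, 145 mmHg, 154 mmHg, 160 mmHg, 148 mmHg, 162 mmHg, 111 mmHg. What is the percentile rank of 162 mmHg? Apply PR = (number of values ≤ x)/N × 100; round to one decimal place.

N = 11.
Strictly below 162: 9. Equal to 162: 1.
PR = 10/11 × 100 = 90.9

90.9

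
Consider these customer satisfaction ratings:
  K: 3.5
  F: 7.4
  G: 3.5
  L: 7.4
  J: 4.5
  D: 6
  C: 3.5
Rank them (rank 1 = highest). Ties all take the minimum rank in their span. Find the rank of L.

1

Sorted (descending): 7.4, 7.4, 6, 4.5, 3.5, 3.5, 3.5
The 2 values of 7.4 occupy positions 1–2 → each gets rank 1.
The 3 values of 3.5 occupy positions 5–7 → each gets rank 5.
L has value 7.4 → rank 1.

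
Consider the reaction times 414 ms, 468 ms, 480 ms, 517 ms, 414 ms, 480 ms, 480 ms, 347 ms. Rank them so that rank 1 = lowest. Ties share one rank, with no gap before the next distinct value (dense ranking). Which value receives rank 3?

Sorted (ascending): 347, 414, 414, 468, 480, 480, 480, 517
The 2 values of 414 share dense rank 2.
The 3 values of 480 share dense rank 4.
Remaining distinct values take the next consecutive integers.
Rank 3 → value 468.

468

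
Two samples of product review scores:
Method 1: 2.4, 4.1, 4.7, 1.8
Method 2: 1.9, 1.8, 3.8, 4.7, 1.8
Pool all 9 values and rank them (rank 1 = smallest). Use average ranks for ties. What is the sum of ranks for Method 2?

22.5

Sorted (ascending): 1.8, 1.8, 1.8, 1.9, 2.4, 3.8, 4.1, 4.7, 4.7
The 3 values of 1.8 occupy positions 1–3 → average rank 2.
The 2 values of 4.7 occupy positions 8–9 → average rank (8+9)/2 = 8.5.
Method 2 values → pooled ranks: 1.9→4, 1.8→2, 3.8→6, 4.7→8.5, 1.8→2
Rank sum = 4 + 2 + 6 + 8.5 + 2 = 22.5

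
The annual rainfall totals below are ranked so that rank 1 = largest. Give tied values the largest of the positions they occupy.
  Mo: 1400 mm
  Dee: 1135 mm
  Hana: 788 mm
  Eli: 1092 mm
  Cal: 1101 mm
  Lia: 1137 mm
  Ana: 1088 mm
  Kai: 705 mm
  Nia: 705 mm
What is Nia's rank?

Sorted (descending): 1400, 1137, 1135, 1101, 1092, 1088, 788, 705, 705
The 2 values of 705 occupy positions 8–9 → each gets rank 9.
Nia has value 705 mm → rank 9.

9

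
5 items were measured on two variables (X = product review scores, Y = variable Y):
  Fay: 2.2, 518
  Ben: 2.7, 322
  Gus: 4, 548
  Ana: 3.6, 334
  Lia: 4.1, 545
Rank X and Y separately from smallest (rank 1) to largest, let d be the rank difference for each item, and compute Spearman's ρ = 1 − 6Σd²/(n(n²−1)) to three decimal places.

0.600

Ranks of variable 1: 1, 2, 4, 3, 5
Ranks of variable 2: 3, 1, 5, 2, 4
d = r₁ − r₂: -2, 1, -1, 1, 1
d²: 4, 1, 1, 1, 1; Σd² = 8
ρ = 1 − 6·8/(5·24) = 1 − 48/120 = 0.600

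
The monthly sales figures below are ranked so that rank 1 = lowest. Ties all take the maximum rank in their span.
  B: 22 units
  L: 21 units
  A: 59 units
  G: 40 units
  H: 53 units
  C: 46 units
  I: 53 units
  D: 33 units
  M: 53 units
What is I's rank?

Sorted (ascending): 21, 22, 33, 40, 46, 53, 53, 53, 59
The 3 values of 53 occupy positions 6–8 → each gets rank 8.
I has value 53 units → rank 8.

8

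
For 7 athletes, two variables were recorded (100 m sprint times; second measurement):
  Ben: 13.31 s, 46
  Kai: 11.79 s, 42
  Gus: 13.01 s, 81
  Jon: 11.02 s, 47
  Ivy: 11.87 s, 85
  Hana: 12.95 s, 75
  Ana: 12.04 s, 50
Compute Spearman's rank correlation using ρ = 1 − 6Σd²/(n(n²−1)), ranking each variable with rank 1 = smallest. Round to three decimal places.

Ranks of variable 1: 7, 2, 6, 1, 3, 5, 4
Ranks of variable 2: 2, 1, 6, 3, 7, 5, 4
d = r₁ − r₂: 5, 1, 0, -2, -4, 0, 0
d²: 25, 1, 0, 4, 16, 0, 0; Σd² = 46
ρ = 1 − 6·46/(7·48) = 1 − 276/336 = 0.179

0.179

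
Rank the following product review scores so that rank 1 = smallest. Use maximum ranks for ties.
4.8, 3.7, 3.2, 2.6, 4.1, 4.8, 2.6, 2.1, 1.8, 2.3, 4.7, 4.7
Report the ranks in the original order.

12, 7, 6, 5, 8, 12, 5, 2, 1, 3, 10, 10

Sorted (ascending): 1.8, 2.1, 2.3, 2.6, 2.6, 3.2, 3.7, 4.1, 4.7, 4.7, 4.8, 4.8
The 2 values of 2.6 occupy positions 4–5 → each gets rank 5.
The 2 values of 4.7 occupy positions 9–10 → each gets rank 10.
The 2 values of 4.8 occupy positions 11–12 → each gets rank 12.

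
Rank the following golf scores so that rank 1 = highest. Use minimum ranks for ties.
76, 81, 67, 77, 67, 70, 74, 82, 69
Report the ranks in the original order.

Sorted (descending): 82, 81, 77, 76, 74, 70, 69, 67, 67
The 2 values of 67 occupy positions 8–9 → each gets rank 8.

4, 2, 8, 3, 8, 6, 5, 1, 7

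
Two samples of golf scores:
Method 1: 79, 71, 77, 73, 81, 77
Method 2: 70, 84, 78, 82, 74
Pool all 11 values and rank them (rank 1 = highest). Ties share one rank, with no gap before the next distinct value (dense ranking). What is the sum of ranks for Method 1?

36

Sorted (descending): 84, 82, 81, 79, 78, 77, 77, 74, 73, 71, 70
The 2 values of 77 share dense rank 6.
Remaining distinct values take the next consecutive integers.
Method 1 values → pooled ranks: 79→4, 71→9, 77→6, 73→8, 81→3, 77→6
Rank sum = 4 + 9 + 6 + 8 + 3 + 6 = 36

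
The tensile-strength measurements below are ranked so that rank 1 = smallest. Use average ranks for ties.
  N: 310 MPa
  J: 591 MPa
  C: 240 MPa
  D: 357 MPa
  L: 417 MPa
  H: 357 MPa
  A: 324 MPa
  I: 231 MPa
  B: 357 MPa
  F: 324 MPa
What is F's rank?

Sorted (ascending): 231, 240, 310, 324, 324, 357, 357, 357, 417, 591
The 2 values of 324 occupy positions 4–5 → average rank (4+5)/2 = 4.5.
The 3 values of 357 occupy positions 6–8 → average rank 7.
F has value 324 MPa → rank 4.5.

4.5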